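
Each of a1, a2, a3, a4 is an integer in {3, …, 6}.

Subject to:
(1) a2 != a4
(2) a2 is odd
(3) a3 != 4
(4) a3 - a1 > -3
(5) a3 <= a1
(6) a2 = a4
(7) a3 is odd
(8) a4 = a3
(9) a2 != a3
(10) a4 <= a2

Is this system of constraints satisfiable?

From constraints 6 and 8, a2 = a4 = a3, so a2 = a3. But constraint 9 says a2 ≠ a3. Contradiction.

Unsatisfiable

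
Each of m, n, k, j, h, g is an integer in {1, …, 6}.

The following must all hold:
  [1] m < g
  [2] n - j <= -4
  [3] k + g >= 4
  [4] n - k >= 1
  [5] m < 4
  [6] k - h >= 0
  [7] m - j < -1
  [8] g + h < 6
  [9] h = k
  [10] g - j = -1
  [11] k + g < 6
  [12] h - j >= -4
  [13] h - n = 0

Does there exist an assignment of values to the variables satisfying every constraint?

Constraints 2, 4, 6, and 12 give n − k ≥ 1, k − h ≥ 0, h − j ≥ -4, j − n ≥ 4.
Adding all 4 inequalities: the left sides telescope to 0, and the right sides sum to 1 + 0 + (-4) + 4 = 1. So 0 ≥ 1, which is false.

Unsatisfiable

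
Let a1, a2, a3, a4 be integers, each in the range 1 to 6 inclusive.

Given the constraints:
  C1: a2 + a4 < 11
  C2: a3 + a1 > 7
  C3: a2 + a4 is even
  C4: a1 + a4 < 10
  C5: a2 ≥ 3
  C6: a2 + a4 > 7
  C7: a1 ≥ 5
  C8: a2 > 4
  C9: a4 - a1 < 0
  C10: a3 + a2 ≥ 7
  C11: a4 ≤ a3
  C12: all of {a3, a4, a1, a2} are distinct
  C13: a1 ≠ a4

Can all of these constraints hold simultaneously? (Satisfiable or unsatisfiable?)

Take a1 = 5, a2 = 6, a3 = 3, a4 = 2. Then constraint 1: a2 + a4 = 8; constraint 2: a3 + a1 = 8; constraint 4: a1 + a4 = 7, and every other listed constraint is also met.

Satisfiable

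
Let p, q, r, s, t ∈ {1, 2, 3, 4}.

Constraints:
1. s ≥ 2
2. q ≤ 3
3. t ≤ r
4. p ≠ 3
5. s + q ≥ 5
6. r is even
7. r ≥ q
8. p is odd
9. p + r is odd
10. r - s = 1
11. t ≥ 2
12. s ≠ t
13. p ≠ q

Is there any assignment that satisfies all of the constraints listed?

Satisfiable

Setting (p, q, r, s, t) = (1, 3, 4, 3, 2) satisfies everything: constraint 5: s + q = 6; constraint 6: r = 4 is even; constraint 10: r - s = 1, and the others follow.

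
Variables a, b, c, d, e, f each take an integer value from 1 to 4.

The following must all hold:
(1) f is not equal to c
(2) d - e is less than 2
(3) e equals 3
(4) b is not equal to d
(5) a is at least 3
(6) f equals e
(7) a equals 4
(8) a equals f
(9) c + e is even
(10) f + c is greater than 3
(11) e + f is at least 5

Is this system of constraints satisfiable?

Unsatisfiable

Constraint 7 fixes a = 4 and constraint 3 fixes e = 3. Constraints 6 and 8 give a = f = e, so a = e. But 4 ≠ 3 — contradiction.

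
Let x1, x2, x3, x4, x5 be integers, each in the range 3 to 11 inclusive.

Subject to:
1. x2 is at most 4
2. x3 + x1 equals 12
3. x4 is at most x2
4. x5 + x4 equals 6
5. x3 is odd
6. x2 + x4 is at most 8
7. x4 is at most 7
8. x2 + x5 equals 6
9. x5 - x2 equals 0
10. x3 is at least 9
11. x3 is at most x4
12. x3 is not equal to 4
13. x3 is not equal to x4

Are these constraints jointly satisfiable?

Unsatisfiable

From constraints 10 and 11: x4 ≥ x3 and x3 ≥ 9, so x4 ≥ 9. From constraints 1 and 3: x4 ≤ x2 and x2 ≤ 4, so x4 ≤ 4. But 4 < 9, so no value of x4 works.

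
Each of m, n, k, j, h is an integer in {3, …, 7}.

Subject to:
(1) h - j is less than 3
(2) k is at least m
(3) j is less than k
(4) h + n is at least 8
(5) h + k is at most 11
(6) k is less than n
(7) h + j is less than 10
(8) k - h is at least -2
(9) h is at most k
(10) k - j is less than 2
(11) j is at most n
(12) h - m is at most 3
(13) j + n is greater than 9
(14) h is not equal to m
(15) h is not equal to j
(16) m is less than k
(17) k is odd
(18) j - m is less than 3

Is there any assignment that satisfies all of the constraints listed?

Satisfiable

Try m = 4, n = 6, k = 5, j = 4, h = 5.
Check constraint 1: h - j = 1; constraint 4: h + n = 11. The remaining constraints are straightforward to verify.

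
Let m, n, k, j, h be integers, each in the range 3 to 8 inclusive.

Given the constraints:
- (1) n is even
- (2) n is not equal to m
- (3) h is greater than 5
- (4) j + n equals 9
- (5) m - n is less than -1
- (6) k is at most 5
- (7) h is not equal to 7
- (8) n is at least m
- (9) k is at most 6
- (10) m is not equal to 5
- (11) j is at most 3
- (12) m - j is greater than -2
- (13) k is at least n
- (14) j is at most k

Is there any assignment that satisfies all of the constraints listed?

From constraint 11: j ≤ 3. From constraints 6 and 13: n ≤ k ≤ 5. Hence j + n ≤ 8. But constraint 4 requires j + n = 9, and 9 > 8. Contradiction.

Unsatisfiable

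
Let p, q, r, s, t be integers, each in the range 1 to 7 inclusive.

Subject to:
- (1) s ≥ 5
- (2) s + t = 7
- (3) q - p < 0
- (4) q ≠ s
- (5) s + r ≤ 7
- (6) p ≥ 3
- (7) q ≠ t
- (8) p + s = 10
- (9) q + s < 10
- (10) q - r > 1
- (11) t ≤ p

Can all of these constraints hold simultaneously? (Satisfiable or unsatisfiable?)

Try p = 4, q = 3, r = 1, s = 6, t = 1.
Check constraint 2: s + t = 7; constraint 3: q - p = -1. The remaining constraints are straightforward to verify.

Satisfiable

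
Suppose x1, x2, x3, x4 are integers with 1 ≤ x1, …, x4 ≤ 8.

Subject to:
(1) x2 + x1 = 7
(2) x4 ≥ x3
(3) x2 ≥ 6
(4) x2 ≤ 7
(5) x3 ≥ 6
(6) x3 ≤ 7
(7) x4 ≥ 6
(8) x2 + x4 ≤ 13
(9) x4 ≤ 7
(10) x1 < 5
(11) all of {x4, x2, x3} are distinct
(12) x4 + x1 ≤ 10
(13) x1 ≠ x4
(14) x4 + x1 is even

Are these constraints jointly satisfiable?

Unsatisfiable

Constraints 3, 4, 5, 6, 7, and 9 confine each of x4, x2, x3 to the 2 values {6, 7}.
Constraint 11 requires all 3 of them to be distinct, but only 2 values are available — impossible by the pigeonhole principle.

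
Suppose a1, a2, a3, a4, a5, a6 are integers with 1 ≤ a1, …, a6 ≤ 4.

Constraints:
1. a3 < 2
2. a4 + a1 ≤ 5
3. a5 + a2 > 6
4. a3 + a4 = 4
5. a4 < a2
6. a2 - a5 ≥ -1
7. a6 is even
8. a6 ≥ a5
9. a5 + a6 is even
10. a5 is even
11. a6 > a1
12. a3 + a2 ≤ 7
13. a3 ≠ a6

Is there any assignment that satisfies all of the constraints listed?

Take a1 = 1, a2 = 4, a3 = 1, a4 = 3, a5 = 4, a6 = 4. Then constraint 2: a4 + a1 = 4; constraint 3: a5 + a2 = 8, and every other listed constraint is also met.

Satisfiable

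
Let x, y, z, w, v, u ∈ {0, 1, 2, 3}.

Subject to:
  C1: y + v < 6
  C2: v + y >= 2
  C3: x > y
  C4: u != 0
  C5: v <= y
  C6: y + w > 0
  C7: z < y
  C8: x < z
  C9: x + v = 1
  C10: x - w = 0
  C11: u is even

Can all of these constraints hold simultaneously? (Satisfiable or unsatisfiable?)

Unsatisfiable

Constraints 3, 7, and 8 give z < y, y < x, x < z. Chaining: z < y < x < z, which forces z < z — impossible.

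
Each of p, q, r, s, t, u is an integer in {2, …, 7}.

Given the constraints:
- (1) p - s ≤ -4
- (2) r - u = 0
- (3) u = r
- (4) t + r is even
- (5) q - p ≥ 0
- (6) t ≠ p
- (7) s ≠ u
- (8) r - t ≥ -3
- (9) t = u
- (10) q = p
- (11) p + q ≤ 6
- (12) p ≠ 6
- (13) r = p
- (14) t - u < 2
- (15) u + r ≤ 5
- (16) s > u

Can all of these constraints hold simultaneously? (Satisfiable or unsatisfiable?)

From constraints 3, 9, and 13, t = u = r = p, so t = p. But constraint 6 says t ≠ p. Contradiction.

Unsatisfiable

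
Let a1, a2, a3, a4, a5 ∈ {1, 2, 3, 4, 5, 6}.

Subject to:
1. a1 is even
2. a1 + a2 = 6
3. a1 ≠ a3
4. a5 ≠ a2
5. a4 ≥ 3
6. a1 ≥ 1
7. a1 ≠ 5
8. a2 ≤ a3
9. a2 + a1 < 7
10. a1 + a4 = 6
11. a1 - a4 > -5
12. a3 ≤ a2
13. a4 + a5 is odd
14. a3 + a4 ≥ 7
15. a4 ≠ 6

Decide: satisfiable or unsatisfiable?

Try a1 = 2, a2 = 4, a3 = 4, a4 = 4, a5 = 3.
Check constraint 2: a1 + a2 = 6; constraint 9: a2 + a1 = 6; constraint 10: a1 + a4 = 6. The remaining constraints are straightforward to verify.

Satisfiable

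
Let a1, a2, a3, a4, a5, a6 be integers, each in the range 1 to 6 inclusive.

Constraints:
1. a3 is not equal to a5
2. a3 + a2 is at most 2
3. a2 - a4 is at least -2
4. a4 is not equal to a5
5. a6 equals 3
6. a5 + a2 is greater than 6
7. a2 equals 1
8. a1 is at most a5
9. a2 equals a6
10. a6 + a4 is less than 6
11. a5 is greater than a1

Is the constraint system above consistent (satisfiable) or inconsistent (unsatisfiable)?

Constraint 7 fixes a2 = 1 and constraint 5 fixes a6 = 3, but constraint 9 requires a2 = a6. Since 1 ≠ 3, contradiction.

Unsatisfiable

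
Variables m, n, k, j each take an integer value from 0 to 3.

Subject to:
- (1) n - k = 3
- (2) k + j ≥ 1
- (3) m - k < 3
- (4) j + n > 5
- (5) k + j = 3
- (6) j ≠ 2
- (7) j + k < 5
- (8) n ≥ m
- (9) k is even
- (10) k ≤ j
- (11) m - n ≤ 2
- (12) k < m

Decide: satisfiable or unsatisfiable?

Satisfiable

The assignment m = 2, n = 3, k = 0, j = 3 works:
  constraint 1 holds since n - k = 3.
  constraint 2 holds since k + j = 3.
The rest check out directly.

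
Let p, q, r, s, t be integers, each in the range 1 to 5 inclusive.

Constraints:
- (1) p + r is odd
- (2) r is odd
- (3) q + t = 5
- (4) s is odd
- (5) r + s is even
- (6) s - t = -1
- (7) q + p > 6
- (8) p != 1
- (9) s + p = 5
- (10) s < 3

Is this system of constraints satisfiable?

The assignment p = 4, q = 3, r = 1, s = 1, t = 2 works:
  constraint 3 holds since q + t = 5.
  constraint 6 holds since s - t = -1.
  constraint 7 holds since q + p = 7.
The rest check out directly.

Satisfiable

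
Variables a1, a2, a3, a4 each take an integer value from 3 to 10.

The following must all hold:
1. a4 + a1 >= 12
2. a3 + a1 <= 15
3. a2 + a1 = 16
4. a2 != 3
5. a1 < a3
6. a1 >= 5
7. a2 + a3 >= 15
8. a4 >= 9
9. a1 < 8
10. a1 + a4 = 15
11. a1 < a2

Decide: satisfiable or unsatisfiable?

The assignment a1 = 6, a2 = 10, a3 = 7, a4 = 9 works:
  constraint 1 holds since a4 + a1 = 15.
  constraint 2 holds since a3 + a1 = 13.
  constraint 3 holds since a2 + a1 = 16.
The rest check out directly.

Satisfiable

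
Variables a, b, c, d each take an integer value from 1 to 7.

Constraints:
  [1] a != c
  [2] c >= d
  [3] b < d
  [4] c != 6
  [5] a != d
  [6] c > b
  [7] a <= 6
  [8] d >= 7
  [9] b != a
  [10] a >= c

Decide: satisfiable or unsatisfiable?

From constraints 2 and 8: c ≥ d and d ≥ 7, so c ≥ 7. From constraints 7 and 10: c ≤ a and a ≤ 6, so c ≤ 6. But 6 < 7, so no value of c works.

Unsatisfiable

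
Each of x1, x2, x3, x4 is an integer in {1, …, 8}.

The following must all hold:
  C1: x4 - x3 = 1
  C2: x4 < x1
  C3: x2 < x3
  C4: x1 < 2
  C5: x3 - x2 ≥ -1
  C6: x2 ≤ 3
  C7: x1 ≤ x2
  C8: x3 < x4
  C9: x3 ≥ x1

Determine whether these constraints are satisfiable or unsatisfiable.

Unsatisfiable

Constraints 2, 3, 7, and 8 give x3 < x4, x4 < x1, x1 ≤ x2, x2 < x3. Chaining: x3 < x4 < x1 ≤ x2 < x3, which forces x3 < x3 — impossible.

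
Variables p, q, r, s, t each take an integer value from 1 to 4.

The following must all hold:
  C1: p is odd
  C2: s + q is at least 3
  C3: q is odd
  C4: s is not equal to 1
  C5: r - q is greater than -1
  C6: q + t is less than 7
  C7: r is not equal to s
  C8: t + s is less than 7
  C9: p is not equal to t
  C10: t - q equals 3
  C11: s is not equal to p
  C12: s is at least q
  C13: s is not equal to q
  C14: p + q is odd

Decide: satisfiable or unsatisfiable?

Unsatisfiable

Constraint 1 makes p odd and constraint 3 makes q odd, so p + q must be even. Constraint 14 says p + q is odd — contradiction.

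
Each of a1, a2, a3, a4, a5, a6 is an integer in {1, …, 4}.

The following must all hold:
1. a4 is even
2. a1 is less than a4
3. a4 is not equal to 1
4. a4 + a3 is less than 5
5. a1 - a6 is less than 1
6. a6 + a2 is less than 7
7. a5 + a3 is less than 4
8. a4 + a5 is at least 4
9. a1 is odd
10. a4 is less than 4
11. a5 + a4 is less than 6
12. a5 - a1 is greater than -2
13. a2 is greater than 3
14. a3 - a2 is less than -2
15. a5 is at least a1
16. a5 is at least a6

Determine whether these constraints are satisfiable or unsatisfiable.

Satisfiable

The assignment a1 = 1, a2 = 4, a3 = 1, a4 = 2, a5 = 2, a6 = 1 works:
  constraint 4 holds since a4 + a3 = 3.
  constraint 5 holds since a1 - a6 = 0.
  constraint 6 holds since a6 + a2 = 5.
The rest check out directly.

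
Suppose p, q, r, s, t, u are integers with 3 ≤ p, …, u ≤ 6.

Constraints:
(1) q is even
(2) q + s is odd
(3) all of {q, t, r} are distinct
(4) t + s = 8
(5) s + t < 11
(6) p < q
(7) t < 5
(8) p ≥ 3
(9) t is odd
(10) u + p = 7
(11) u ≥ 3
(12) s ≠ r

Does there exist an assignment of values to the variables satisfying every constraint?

Satisfiable

Setting (p, q, r, s, t, u) = (3, 4, 6, 5, 3, 4) satisfies everything: constraint 4: t + s = 8; constraint 5: s + t = 8; constraint 10: u + p = 7, and the others follow.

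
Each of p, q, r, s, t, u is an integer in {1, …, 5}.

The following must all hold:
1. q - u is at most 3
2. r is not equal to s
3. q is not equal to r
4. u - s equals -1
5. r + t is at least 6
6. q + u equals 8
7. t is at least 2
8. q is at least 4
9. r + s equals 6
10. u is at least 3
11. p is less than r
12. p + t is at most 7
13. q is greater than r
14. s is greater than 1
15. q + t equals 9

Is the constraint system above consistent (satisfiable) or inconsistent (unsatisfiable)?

Setting (p, q, r, s, t, u) = (1, 5, 2, 4, 4, 3) satisfies everything: constraint 1: q - u = 2; constraint 4: u - s = -1; constraint 5: r + t = 6, and the others follow.

Satisfiable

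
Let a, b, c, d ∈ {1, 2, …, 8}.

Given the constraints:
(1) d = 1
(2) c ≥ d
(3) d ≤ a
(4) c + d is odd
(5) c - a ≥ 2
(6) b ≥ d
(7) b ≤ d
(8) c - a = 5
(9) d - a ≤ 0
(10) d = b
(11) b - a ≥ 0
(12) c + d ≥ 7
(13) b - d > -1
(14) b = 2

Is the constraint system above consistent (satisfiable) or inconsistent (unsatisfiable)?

Constraint 1 fixes d = 1 and constraint 14 fixes b = 2, but constraint 10 requires d = b. Since 1 ≠ 2, contradiction.

Unsatisfiable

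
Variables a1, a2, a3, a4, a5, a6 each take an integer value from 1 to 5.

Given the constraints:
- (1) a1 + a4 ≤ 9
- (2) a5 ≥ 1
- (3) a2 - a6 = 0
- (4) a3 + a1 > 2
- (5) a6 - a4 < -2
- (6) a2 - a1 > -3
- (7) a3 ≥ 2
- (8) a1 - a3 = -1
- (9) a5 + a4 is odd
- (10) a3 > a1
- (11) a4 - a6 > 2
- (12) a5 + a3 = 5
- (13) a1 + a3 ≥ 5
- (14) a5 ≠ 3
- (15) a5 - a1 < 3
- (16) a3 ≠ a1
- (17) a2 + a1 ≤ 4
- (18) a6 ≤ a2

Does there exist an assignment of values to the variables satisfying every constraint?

Satisfiable

Take a1 = 2, a2 = 2, a3 = 3, a4 = 5, a5 = 2, a6 = 2. Then constraint 1: a1 + a4 = 7; constraint 3: a2 - a6 = 0, and every other listed constraint is also met.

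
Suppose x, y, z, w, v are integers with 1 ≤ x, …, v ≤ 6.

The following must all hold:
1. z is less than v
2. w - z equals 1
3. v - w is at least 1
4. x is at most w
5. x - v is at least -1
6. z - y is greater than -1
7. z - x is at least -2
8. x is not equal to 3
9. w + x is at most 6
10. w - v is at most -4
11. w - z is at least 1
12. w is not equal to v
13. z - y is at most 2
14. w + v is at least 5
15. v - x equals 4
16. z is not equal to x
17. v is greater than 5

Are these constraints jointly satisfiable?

Constraints 5, 7, 10, and 11 give v − w ≥ 4, w − z ≥ 1, z − x ≥ -2, x − v ≥ -1.
Adding all 4 inequalities: the left sides telescope to 0, and the right sides sum to 4 + 1 + (-2) + (-1) = 2. So 0 ≥ 2, which is false.

Unsatisfiable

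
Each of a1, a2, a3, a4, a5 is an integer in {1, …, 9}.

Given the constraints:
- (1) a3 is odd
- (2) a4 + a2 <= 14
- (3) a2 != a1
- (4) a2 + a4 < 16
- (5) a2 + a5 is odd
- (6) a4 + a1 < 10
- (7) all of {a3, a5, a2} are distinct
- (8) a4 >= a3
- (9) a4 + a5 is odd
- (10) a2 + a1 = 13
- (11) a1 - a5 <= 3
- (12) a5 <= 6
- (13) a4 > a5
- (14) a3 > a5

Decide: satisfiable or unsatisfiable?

Setting (a1, a2, a3, a4, a5) = (4, 9, 3, 5, 2) satisfies everything: constraint 2: a4 + a2 = 14; constraint 4: a2 + a4 = 14; constraint 6: a4 + a1 = 9, and the others follow.

Satisfiable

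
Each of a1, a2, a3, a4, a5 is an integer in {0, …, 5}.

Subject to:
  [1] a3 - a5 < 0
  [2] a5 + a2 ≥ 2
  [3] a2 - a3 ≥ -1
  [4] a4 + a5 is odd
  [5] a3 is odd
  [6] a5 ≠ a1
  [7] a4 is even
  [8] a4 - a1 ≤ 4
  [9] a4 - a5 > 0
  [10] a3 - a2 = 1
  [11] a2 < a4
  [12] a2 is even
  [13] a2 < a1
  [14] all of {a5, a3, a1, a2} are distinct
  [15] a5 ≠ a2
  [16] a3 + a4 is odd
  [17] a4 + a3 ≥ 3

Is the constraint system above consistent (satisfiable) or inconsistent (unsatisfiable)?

Take a1 = 2, a2 = 0, a3 = 1, a4 = 4, a5 = 3. Then constraint 1: a3 - a5 = -2; constraint 2: a5 + a2 = 3, and every other listed constraint is also met.

Satisfiable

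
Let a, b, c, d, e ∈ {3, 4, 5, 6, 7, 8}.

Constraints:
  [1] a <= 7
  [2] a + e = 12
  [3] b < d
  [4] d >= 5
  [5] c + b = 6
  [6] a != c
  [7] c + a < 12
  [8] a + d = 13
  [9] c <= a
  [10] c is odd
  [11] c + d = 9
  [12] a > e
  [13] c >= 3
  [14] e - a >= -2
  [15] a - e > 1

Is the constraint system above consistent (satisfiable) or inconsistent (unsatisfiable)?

One satisfying assignment is a = 7, b = 3, c = 3, d = 6, e = 5.
For the less obvious constraints — constraint 2: a + e = 12; constraint 5: c + b = 6 — and the others hold by inspection.

Satisfiable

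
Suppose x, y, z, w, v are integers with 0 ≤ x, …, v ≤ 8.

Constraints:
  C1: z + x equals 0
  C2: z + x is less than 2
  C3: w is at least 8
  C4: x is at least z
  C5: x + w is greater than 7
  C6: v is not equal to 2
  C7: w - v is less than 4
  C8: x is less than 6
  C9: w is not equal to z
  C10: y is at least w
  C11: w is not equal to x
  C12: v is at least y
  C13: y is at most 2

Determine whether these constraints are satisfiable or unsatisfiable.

From constraint 3: w ≥ 8. From constraints 10 and 13: w ≤ y and y ≤ 2, so w ≤ 2. But 2 < 8, so no value of w works.

Unsatisfiable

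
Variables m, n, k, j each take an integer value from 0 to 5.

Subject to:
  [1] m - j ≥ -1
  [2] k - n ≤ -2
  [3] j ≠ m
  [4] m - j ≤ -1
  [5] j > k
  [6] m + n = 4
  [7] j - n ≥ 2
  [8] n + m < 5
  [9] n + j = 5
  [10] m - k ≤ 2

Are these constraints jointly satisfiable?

Unsatisfiable

Constraints 1, 2, 7, and 10 give k − m ≥ -2, m − j ≥ -1, j − n ≥ 2, n − k ≥ 2.
Adding all 4 inequalities: the left sides telescope to 0, and the right sides sum to (-2) + (-1) + 2 + 2 = 1. So 0 ≥ 1, which is false.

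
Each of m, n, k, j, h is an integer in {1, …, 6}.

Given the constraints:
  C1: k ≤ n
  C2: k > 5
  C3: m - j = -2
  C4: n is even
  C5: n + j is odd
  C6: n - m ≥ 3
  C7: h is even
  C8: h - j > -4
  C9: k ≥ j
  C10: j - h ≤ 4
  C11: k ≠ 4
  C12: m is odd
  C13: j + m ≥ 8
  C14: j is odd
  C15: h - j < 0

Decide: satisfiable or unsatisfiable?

Satisfiable

One satisfying assignment is m = 3, n = 6, k = 6, j = 5, h = 4.
For the less obvious constraints — constraint 3: m - j = -2; constraint 6: n - m = 3; constraint 8: h - j = -1 — and the others hold by inspection.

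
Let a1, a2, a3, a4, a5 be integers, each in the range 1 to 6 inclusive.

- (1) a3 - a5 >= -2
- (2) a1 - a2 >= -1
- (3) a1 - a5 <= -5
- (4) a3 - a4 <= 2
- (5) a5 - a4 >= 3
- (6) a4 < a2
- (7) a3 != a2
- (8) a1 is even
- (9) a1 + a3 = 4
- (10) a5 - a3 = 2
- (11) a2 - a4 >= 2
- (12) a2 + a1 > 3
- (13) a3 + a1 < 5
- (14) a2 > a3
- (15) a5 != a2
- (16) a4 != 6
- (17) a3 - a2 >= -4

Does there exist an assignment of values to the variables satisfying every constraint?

Unsatisfiable

Constraints 1, 2, 3, 4, and 11 give a1 − a2 ≥ -1, a2 − a4 ≥ 2, a4 − a3 ≥ -2, a3 − a5 ≥ -2, a5 − a1 ≥ 5.
Adding all 5 inequalities: the left sides telescope to 0, and the right sides sum to (-1) + 2 + (-2) + (-2) + 5 = 2. So 0 ≥ 2, which is false.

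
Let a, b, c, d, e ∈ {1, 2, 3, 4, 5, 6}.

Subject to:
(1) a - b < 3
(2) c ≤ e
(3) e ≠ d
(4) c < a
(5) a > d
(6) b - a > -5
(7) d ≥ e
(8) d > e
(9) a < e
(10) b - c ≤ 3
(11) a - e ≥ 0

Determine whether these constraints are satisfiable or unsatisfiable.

Constraints 5, 8, and 9 give e < d, d < a, a < e. Chaining: e < d < a < e, which forces e < e — impossible.

Unsatisfiable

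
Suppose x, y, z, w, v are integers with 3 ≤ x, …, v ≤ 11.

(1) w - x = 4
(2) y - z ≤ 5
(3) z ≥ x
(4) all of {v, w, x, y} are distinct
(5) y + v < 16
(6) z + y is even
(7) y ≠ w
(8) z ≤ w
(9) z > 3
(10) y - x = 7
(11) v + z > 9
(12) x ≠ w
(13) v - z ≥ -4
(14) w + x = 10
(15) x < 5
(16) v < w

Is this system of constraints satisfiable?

Satisfiable

The assignment x = 3, y = 10, z = 6, w = 7, v = 4 works:
  constraint 1 holds since w - x = 4.
  constraint 2 holds since y - z = 4.
The rest check out directly.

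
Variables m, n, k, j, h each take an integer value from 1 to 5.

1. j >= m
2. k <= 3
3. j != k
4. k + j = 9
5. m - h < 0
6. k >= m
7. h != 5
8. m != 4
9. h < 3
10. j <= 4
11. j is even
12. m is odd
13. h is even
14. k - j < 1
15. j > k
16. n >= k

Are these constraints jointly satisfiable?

Unsatisfiable

From constraint 2: k ≤ 3. From constraint 10: j ≤ 4. Hence k + j ≤ 7. But constraint 4 requires k + j = 9, and 9 > 7. Contradiction.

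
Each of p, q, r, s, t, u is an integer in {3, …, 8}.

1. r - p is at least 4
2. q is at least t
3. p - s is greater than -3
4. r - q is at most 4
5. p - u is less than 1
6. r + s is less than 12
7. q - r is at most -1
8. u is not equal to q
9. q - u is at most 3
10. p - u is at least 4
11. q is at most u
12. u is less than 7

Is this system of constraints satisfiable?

Unsatisfiable

Constraints 1, 4, 9, and 10 give q − r ≥ -4, r − p ≥ 4, p − u ≥ 4, u − q ≥ -3.
Adding all 4 inequalities: the left sides telescope to 0, and the right sides sum to (-4) + 4 + 4 + (-3) = 1. So 0 ≥ 1, which is false.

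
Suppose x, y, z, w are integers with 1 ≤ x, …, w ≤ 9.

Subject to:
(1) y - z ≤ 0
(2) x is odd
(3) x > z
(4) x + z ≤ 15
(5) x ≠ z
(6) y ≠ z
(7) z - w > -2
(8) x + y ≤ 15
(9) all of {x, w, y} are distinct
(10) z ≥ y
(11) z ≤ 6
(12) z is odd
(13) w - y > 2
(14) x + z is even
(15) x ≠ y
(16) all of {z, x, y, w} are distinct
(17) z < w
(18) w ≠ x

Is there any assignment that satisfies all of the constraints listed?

One satisfying assignment is x = 9, y = 3, z = 5, w = 6.
For the less obvious constraints — constraint 1: y - z = -2; constraint 4: x + z = 14 — and the others hold by inspection.

Satisfiable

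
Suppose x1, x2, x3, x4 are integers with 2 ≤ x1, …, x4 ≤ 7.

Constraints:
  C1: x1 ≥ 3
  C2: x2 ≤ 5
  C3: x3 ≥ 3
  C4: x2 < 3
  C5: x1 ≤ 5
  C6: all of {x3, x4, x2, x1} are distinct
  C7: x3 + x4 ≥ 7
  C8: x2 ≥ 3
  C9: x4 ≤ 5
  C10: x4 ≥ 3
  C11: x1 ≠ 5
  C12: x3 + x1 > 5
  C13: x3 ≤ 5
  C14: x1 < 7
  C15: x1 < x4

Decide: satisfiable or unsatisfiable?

Unsatisfiable

Constraints 1, 2, 3, 5, 8, 9, 10, and 13 confine each of x3, x4, x2, x1 to the 3 values {3, …, 5}.
Constraint 6 requires all 4 of them to be distinct, but only 3 values are available — impossible by the pigeonhole principle.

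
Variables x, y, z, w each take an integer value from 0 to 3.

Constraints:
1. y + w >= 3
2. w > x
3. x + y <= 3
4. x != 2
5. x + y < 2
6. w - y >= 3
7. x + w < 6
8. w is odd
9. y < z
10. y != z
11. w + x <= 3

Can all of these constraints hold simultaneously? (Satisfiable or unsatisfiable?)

Setting (x, y, z, w) = (0, 0, 3, 3) satisfies everything: constraint 1: y + w = 3; constraint 3: x + y = 0; constraint 5: x + y = 0, and the others follow.

Satisfiable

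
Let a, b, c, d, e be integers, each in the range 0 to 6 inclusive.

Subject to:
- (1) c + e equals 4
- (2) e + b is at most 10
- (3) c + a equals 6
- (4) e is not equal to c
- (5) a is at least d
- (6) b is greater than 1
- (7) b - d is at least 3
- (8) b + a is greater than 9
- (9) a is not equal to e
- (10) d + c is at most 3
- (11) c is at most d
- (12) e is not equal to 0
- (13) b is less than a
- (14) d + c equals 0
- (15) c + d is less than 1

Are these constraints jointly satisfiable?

Take a = 6, b = 5, c = 0, d = 0, e = 4. Then constraint 1: c + e = 4; constraint 2: e + b = 9, and every other listed constraint is also met.

Satisfiable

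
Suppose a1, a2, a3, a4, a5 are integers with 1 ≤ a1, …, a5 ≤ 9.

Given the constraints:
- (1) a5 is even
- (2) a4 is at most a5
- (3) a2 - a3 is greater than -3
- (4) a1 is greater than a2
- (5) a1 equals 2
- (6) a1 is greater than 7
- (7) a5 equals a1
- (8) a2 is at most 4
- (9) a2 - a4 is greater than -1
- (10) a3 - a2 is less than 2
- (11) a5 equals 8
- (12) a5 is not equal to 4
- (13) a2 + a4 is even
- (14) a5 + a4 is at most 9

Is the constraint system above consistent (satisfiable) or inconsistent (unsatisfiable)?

Constraint 11 fixes a5 = 8 and constraint 5 fixes a1 = 2, but constraint 7 requires a5 = a1. Since 8 ≠ 2, contradiction.

Unsatisfiable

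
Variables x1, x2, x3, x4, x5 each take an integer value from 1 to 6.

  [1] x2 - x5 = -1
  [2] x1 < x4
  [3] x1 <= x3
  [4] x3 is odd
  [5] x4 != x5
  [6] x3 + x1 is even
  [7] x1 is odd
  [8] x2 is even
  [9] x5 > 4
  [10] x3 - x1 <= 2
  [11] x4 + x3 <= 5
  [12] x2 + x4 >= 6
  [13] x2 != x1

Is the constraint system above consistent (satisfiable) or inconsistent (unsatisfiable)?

Satisfiable

Setting (x1, x2, x3, x4, x5) = (1, 4, 1, 2, 5) satisfies everything: constraint 1: x2 - x5 = -1; constraint 10: x3 - x1 = 0; constraint 11: x4 + x3 = 3, and the others follow.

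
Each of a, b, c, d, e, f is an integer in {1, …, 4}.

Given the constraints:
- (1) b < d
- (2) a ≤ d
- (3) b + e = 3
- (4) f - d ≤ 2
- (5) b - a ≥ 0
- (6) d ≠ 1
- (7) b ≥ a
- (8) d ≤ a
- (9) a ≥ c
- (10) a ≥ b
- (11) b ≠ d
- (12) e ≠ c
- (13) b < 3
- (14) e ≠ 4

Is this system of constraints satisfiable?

Unsatisfiable

Constraints 1, 5, and 8 give a ≤ b, b < d, d ≤ a. Chaining: a ≤ b < d ≤ a, which forces a < a — impossible.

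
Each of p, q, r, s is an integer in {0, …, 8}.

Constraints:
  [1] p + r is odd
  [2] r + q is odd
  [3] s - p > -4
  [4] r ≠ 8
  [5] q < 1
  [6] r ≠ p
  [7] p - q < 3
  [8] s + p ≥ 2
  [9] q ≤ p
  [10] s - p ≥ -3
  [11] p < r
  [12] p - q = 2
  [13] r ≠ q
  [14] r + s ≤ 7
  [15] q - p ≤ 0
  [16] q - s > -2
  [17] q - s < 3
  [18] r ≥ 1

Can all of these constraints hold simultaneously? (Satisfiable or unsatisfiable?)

Satisfiable

Setting (p, q, r, s) = (2, 0, 5, 0) satisfies everything: constraint 3: s - p = -2; constraint 7: p - q = 2; constraint 8: s + p = 2, and the others follow.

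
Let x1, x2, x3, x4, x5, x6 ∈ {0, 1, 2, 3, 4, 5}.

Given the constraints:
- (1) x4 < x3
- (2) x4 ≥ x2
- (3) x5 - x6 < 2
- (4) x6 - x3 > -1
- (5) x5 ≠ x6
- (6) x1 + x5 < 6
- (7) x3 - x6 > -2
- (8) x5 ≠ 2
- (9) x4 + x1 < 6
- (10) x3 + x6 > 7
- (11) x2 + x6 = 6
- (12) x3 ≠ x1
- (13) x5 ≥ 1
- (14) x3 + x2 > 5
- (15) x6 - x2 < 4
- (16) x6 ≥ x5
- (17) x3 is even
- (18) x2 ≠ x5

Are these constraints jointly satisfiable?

Satisfiable

Setting (x1, x2, x3, x4, x5, x6) = (1, 2, 4, 2, 3, 4) satisfies everything: constraint 3: x5 - x6 = -1; constraint 4: x6 - x3 = 0; constraint 6: x1 + x5 = 4, and the others follow.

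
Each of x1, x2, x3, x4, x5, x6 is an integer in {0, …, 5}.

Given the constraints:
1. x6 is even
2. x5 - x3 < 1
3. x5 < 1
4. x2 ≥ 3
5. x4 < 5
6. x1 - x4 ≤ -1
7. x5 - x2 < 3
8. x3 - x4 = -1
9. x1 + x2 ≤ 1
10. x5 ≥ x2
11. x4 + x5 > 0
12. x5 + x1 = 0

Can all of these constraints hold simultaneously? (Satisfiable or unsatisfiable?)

From constraints 4 and 10: x5 ≥ x2 and x2 ≥ 3, so x5 ≥ 3. From constraint 3: x5 ≤ 0. But 0 < 3, so no value of x5 works.

Unsatisfiable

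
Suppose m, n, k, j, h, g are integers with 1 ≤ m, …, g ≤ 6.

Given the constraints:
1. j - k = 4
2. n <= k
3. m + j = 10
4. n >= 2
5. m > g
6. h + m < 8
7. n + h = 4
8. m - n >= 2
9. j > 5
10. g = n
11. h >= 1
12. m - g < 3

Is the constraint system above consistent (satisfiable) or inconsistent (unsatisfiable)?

Try m = 4, n = 2, k = 2, j = 6, h = 2, g = 2.
Check constraint 1: j - k = 4; constraint 3: m + j = 10. The remaining constraints are straightforward to verify.

Satisfiable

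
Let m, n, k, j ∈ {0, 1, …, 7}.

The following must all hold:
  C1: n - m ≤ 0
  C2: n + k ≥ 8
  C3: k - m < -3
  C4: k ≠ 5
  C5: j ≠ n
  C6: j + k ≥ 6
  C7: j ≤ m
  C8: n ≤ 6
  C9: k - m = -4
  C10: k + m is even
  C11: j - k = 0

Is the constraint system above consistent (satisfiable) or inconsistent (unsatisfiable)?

Satisfiable

Try m = 7, n = 5, k = 3, j = 3.
Check constraint 1: n - m = -2; constraint 2: n + k = 8; constraint 3: k - m = -4. The remaining constraints are straightforward to verify.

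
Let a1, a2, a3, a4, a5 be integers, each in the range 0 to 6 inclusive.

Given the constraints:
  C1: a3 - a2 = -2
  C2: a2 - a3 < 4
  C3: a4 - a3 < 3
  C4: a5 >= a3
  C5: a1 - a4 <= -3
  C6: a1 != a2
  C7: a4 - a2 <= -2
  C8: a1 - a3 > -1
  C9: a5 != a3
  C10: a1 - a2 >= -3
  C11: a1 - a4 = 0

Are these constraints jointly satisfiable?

Constraints 5, 7, and 10 give a4 − a1 ≥ 3, a1 − a2 ≥ -3, a2 − a4 ≥ 2.
Adding all 3 inequalities: the left sides telescope to 0, and the right sides sum to 3 + (-3) + 2 = 2. So 0 ≥ 2, which is false.

Unsatisfiable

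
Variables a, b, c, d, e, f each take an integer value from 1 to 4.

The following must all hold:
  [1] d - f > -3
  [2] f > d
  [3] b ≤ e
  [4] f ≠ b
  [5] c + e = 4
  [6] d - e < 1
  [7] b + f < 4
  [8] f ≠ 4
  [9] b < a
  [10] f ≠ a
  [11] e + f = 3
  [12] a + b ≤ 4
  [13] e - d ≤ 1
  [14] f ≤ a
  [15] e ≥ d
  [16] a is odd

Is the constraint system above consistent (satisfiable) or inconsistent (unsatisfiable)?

Satisfiable

The assignment a = 3, b = 1, c = 3, d = 1, e = 1, f = 2 works:
  constraint 1 holds since d - f = -1.
  constraint 5 holds since c + e = 4.
The rest check out directly.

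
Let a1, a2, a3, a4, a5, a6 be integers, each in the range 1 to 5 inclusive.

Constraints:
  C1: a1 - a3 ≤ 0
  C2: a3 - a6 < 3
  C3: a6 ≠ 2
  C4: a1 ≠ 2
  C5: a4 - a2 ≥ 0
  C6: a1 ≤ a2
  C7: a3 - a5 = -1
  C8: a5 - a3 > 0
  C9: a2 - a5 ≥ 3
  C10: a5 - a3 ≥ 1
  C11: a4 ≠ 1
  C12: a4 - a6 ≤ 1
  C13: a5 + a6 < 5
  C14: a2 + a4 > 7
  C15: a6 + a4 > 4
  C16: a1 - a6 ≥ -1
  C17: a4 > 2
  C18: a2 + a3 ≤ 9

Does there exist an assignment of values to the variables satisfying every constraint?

Constraints 1, 5, 9, 10, 12, and 16 give a1 − a6 ≥ -1, a6 − a4 ≥ -1, a4 − a2 ≥ 0, a2 − a5 ≥ 3, a5 − a3 ≥ 1, a3 − a1 ≥ 0.
Adding all 6 inequalities: the left sides telescope to 0, and the right sides sum to (-1) + (-1) + 0 + 3 + 1 + 0 = 2. So 0 ≥ 2, which is false.

Unsatisfiable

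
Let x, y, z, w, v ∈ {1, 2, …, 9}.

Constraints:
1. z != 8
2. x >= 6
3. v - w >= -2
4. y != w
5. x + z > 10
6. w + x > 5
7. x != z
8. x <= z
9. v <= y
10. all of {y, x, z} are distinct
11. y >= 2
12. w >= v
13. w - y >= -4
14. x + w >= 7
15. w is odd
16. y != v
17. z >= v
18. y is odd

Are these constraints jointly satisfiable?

Satisfiable

Try x = 6, y = 3, z = 7, w = 1, v = 1.
Check constraint 3: v - w = 0; constraint 5: x + z = 13. The remaining constraints are straightforward to verify.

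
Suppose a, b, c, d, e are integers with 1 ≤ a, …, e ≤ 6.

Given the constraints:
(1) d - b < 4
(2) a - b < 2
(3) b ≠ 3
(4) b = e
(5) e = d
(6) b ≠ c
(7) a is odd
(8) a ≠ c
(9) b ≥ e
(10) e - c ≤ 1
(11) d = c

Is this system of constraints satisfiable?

From constraints 4, 5, and 11, b = e = d = c, so b = c. But constraint 6 says b ≠ c. Contradiction.

Unsatisfiable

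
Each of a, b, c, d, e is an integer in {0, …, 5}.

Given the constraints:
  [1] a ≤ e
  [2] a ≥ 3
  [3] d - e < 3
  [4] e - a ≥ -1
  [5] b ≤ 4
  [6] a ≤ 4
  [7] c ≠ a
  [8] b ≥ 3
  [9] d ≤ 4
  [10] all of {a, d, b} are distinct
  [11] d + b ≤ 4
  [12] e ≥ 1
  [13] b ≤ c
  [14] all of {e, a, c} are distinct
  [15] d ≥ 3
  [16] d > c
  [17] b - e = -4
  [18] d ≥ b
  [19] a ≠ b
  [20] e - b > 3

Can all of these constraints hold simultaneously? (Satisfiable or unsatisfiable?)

Unsatisfiable

Constraints 2, 5, 6, 8, 9, and 15 confine each of a, d, b to the 2 values {3, 4}.
Constraint 10 requires all 3 of them to be distinct, but only 2 values are available — impossible by the pigeonhole principle.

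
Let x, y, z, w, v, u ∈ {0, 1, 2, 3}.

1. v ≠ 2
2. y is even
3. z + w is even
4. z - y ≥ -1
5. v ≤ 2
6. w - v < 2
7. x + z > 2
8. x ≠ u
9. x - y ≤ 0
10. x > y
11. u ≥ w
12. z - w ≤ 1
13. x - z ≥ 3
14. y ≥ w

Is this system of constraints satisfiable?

Constraints 4, 9, and 13 give z − y ≥ -1, y − x ≥ 0, x − z ≥ 3.
Adding all 3 inequalities: the left sides telescope to 0, and the right sides sum to (-1) + 0 + 3 = 2. So 0 ≥ 2, which is false.

Unsatisfiable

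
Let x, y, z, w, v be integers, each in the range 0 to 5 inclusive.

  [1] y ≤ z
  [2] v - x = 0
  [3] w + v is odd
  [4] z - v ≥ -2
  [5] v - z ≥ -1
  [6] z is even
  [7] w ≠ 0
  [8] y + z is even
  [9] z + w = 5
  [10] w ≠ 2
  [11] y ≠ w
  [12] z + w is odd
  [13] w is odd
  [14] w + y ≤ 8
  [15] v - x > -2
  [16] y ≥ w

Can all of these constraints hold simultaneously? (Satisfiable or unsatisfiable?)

Satisfiable

The assignment x = 4, y = 4, z = 4, w = 1, v = 4 works:
  constraint 2 holds since v - x = 0.
  constraint 4 holds since z - v = 0.
The rest check out directly.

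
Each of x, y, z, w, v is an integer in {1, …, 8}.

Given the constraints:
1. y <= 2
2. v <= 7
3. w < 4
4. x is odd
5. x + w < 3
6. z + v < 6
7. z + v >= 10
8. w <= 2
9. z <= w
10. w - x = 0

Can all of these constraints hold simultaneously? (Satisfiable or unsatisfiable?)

Unsatisfiable

From constraints 8 and 9: z ≤ w ≤ 2. From constraint 2: v ≤ 7. Hence z + v ≤ 9. But constraint 7 requires z + v ≥ 10, and 10 > 9. Contradiction.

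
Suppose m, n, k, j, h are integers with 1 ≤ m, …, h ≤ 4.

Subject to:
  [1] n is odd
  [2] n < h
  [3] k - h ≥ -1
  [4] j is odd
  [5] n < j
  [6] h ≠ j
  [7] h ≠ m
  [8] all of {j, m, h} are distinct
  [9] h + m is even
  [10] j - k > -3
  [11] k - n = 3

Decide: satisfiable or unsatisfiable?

Satisfiable

Take m = 4, n = 1, k = 4, j = 3, h = 2. Then constraint 3: k - h = 2; constraint 10: j - k = -1, and every other listed constraint is also met.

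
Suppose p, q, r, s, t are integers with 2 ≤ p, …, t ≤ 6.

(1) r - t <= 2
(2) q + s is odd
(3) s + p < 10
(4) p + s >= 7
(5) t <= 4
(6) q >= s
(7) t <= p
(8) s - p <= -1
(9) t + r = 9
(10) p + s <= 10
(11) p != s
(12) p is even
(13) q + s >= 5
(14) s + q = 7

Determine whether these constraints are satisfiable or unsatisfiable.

Satisfiable

Take p = 4, q = 4, r = 5, s = 3, t = 4. Then constraint 1: r - t = 1; constraint 3: s + p = 7; constraint 4: p + s = 7, and every other listed constraint is also met.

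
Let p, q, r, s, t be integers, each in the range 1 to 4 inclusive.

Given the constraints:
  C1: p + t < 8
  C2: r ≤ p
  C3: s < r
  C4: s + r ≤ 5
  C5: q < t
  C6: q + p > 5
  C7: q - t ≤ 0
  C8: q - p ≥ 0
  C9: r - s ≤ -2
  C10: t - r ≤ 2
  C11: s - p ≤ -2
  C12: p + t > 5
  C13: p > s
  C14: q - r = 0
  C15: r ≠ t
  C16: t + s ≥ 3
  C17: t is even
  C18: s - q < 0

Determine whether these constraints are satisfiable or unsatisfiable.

Constraints 7, 8, 9, 10, and 11 give s − r ≥ 2, r − t ≥ -2, t − q ≥ 0, q − p ≥ 0, p − s ≥ 2.
Adding all 5 inequalities: the left sides telescope to 0, and the right sides sum to 2 + (-2) + 0 + 0 + 2 = 2. So 0 ≥ 2, which is false.

Unsatisfiable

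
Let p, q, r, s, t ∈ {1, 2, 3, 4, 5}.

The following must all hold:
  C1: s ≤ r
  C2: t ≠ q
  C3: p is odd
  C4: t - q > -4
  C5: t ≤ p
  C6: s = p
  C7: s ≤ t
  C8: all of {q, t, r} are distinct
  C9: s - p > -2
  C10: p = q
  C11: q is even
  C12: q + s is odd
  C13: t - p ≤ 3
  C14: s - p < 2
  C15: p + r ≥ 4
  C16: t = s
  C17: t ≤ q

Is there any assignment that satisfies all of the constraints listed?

From constraints 6, 10, and 16, t = s = p = q, so t = q. But constraint 2 says t ≠ q. Contradiction.

Unsatisfiable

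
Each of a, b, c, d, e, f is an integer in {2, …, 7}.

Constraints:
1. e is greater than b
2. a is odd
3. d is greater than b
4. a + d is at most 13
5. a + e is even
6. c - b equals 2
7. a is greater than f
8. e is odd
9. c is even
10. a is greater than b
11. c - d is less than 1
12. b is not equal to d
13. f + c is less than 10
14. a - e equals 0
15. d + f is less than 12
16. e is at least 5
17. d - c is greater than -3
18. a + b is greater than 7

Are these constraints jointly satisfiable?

One satisfying assignment is a = 7, b = 2, c = 4, d = 4, e = 7, f = 5.
For the less obvious constraints — constraint 4: a + d = 11; constraint 6: c - b = 2 — and the others hold by inspection.

Satisfiable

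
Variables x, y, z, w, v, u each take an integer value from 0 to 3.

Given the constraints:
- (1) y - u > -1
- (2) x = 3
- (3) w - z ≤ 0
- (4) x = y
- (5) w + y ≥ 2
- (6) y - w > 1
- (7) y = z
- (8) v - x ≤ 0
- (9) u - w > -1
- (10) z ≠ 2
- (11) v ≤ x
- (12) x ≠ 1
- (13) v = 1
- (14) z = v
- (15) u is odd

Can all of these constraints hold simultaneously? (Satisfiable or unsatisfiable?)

Unsatisfiable

Constraint 2 fixes x = 3 and constraint 13 fixes v = 1. Constraints 4, 7, and 14 give x = y = z = v, so x = v. But 3 ≠ 1 — contradiction.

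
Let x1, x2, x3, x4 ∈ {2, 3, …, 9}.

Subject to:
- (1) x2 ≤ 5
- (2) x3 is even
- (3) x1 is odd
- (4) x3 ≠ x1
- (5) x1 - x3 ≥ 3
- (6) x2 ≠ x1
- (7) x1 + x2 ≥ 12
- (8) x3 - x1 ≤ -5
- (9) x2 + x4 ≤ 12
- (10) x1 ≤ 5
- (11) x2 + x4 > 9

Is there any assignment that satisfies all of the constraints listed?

From constraint 10: x1 ≤ 5. From constraint 1: x2 ≤ 5. Hence x1 + x2 ≤ 10. But constraint 7 requires x1 + x2 ≥ 12, and 12 > 10. Contradiction.

Unsatisfiable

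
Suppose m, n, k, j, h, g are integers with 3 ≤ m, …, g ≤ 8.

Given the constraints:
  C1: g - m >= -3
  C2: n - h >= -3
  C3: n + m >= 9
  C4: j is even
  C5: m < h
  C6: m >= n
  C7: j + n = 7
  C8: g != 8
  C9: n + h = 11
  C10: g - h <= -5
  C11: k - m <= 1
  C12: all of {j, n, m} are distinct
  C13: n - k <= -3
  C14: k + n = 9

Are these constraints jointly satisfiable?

Unsatisfiable

Constraints 1, 2, 10, 11, and 13 give g − m ≥ -3, m − k ≥ -1, k − n ≥ 3, n − h ≥ -3, h − g ≥ 5.
Adding all 5 inequalities: the left sides telescope to 0, and the right sides sum to (-3) + (-1) + 3 + (-3) + 5 = 1. So 0 ≥ 1, which is false.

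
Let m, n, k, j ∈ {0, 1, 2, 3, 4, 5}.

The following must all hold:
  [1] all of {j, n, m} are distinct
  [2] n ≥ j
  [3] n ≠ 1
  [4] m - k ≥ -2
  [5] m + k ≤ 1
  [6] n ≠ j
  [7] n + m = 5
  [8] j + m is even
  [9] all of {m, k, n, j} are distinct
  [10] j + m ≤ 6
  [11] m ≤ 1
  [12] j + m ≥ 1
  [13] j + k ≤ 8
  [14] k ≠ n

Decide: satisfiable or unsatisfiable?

Satisfiable

One satisfying assignment is m = 0, n = 5, k = 1, j = 4.
For the less obvious constraints — constraint 4: m - k = -1; constraint 5: m + k = 1 — and the others hold by inspection.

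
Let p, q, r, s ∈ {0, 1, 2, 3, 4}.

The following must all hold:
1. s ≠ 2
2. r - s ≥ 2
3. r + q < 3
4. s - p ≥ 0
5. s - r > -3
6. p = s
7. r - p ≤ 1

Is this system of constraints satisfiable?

Constraints 2, 4, and 7 give r − s ≥ 2, s − p ≥ 0, p − r ≥ -1.
Adding all 3 inequalities: the left sides telescope to 0, and the right sides sum to 2 + 0 + (-1) = 1. So 0 ≥ 1, which is false.

Unsatisfiable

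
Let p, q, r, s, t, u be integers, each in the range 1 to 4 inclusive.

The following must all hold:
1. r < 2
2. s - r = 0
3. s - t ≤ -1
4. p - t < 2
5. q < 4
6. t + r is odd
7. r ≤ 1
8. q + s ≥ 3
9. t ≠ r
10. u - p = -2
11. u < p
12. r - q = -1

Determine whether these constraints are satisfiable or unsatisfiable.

Satisfiable

Setting (p, q, r, s, t, u) = (3, 2, 1, 1, 4, 1) satisfies everything: constraint 2: s - r = 0; constraint 3: s - t = -3, and the others follow.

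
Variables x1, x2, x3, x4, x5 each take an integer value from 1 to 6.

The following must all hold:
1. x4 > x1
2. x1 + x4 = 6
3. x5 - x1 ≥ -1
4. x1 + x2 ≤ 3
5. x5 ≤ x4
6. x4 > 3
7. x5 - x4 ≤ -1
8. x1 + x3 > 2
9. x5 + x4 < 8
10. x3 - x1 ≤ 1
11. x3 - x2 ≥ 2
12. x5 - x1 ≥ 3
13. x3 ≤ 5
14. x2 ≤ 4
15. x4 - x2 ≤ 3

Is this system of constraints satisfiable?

Constraints 7, 10, 11, 12, and 15 give x4 − x5 ≥ 1, x5 − x1 ≥ 3, x1 − x3 ≥ -1, x3 − x2 ≥ 2, x2 − x4 ≥ -3.
Adding all 5 inequalities: the left sides telescope to 0, and the right sides sum to 1 + 3 + (-1) + 2 + (-3) = 2. So 0 ≥ 2, which is false.

Unsatisfiable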